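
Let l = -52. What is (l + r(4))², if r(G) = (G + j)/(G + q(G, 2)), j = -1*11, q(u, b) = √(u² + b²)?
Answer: 8345/4 + 315*√5 ≈ 2790.6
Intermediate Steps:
q(u, b) = √(b² + u²)
j = -11
r(G) = (-11 + G)/(G + √(4 + G²)) (r(G) = (G - 11)/(G + √(2² + G²)) = (-11 + G)/(G + √(4 + G²)))
(l + r(4))² = (-52 + (-11 + 4)/(4 + √(4 + 4²)))² = (-52 - 7/(4 + √(4 + 16)))² = (-52 - 7/(4 + √20))² = (-52 - 7/(4 + 2*√5))²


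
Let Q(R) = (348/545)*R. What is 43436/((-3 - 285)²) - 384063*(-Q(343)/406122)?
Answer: 158835012898477/764938909440 ≈ 207.64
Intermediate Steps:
Q(R) = 348*R/545 (Q(R) = (348*(1/545))*R = 348*R/545)
43436/((-3 - 285)²) - 384063*(-Q(343)/406122) = 43436/((-3 - 285)²) - 384063/((-406122/((348/545)*343))) = 43436/((-288)²) - 384063/((-406122/119364/545)) = 43436/82944 - 384063/((-406122*545/119364)) = 43436*(1/82944) - 384063/(-36889415/19894) = 10859/20736 - 384063*(-19894/36889415) = 10859/20736 + 7640549322/36889415 = 158835012898477/764938909440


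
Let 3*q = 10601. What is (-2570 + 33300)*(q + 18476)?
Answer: 2029071170/3 ≈ 6.7636e+8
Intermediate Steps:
q = 10601/3 (q = (⅓)*10601 = 10601/3 ≈ 3533.7)
(-2570 + 33300)*(q + 18476) = (-2570 + 33300)*(10601/3 + 18476) = 30730*(66029/3) = 2029071170/3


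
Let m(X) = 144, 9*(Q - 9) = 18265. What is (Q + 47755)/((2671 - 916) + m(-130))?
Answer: 448141/17091 ≈ 26.221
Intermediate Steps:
Q = 18346/9 (Q = 9 + (1/9)*18265 = 9 + 18265/9 = 18346/9 ≈ 2038.4)
(Q + 47755)/((2671 - 916) + m(-130)) = (18346/9 + 47755)/((2671 - 916) + 144) = 448141/(9*(1755 + 144)) = (448141/9)/1899 = (448141/9)*(1/1899) = 448141/17091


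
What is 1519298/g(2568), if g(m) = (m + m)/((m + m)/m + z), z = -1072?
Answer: -3798245/12 ≈ -3.1652e+5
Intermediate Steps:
g(m) = -m/535 (g(m) = (m + m)/((m + m)/m - 1072) = (2*m)/((2*m)/m - 1072) = (2*m)/(2 - 1072) = (2*m)/(-1070) = (2*m)*(-1/1070) = -m/535)
1519298/g(2568) = 1519298/((-1/535*2568)) = 1519298/(-24/5) = 1519298*(-5/24) = -3798245/12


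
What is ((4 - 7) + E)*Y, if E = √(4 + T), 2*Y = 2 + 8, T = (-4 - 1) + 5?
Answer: -5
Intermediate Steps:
T = 0 (T = -5 + 5 = 0)
Y = 5 (Y = (2 + 8)/2 = (½)*10 = 5)
E = 2 (E = √(4 + 0) = √4 = 2)
((4 - 7) + E)*Y = ((4 - 7) + 2)*5 = (-3 + 2)*5 = -1*5 = -5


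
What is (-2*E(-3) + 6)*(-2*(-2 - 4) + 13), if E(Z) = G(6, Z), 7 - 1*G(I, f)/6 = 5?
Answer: -450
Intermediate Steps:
G(I, f) = 12 (G(I, f) = 42 - 6*5 = 42 - 30 = 12)
E(Z) = 12
(-2*E(-3) + 6)*(-2*(-2 - 4) + 13) = (-2*12 + 6)*(-2*(-2 - 4) + 13) = (-24 + 6)*(-2*(-6) + 13) = -18*(12 + 13) = -18*25 = -450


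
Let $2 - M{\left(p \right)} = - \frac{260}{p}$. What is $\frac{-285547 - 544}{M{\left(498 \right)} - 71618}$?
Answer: $\frac{71236659}{17832254} \approx 3.9948$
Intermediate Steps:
$M{\left(p \right)} = 2 + \frac{260}{p}$ ($M{\left(p \right)} = 2 - - \frac{260}{p} = 2 + \frac{260}{p}$)
$\frac{-285547 - 544}{M{\left(498 \right)} - 71618} = \frac{-285547 - 544}{\left(2 + \frac{260}{498}\right) - 71618} = - \frac{286091}{\left(2 + 260 \cdot \frac{1}{498}\right) - 71618} = - \frac{286091}{\left(2 + \frac{130}{249}\right) - 71618} = - \frac{286091}{\frac{628}{249} - 71618} = - \frac{286091}{- \frac{17832254}{249}} = \left(-286091\right) \left(- \frac{249}{17832254}\right) = \frac{71236659}{17832254}$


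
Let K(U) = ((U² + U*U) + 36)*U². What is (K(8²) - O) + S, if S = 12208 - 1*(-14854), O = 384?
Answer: 33728566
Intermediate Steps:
K(U) = U²*(36 + 2*U²) (K(U) = ((U² + U²) + 36)*U² = (2*U² + 36)*U² = (36 + 2*U²)*U² = U²*(36 + 2*U²))
S = 27062 (S = 12208 + 14854 = 27062)
(K(8²) - O) + S = (2*(8²)²*(18 + (8²)²) - 1*384) + 27062 = (2*64²*(18 + 64²) - 384) + 27062 = (2*4096*(18 + 4096) - 384) + 27062 = (2*4096*4114 - 384) + 27062 = (33701888 - 384) + 27062 = 33701504 + 27062 = 33728566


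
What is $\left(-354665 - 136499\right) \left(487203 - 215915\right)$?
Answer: $-133246899232$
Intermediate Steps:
$\left(-354665 - 136499\right) \left(487203 - 215915\right) = \left(-491164\right) 271288 = -133246899232$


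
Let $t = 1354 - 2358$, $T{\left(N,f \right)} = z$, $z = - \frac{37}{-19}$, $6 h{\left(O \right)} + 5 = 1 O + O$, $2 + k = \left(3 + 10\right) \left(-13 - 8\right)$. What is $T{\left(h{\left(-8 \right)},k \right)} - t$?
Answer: $\frac{19113}{19} \approx 1005.9$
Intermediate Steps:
$k = -275$ ($k = -2 + \left(3 + 10\right) \left(-13 - 8\right) = -2 + 13 \left(-21\right) = -2 - 273 = -275$)
$h{\left(O \right)} = - \frac{5}{6} + \frac{O}{3}$ ($h{\left(O \right)} = - \frac{5}{6} + \frac{1 O + O}{6} = - \frac{5}{6} + \frac{O + O}{6} = - \frac{5}{6} + \frac{2 O}{6} = - \frac{5}{6} + \frac{O}{3}$)
$z = \frac{37}{19}$ ($z = \left(-37\right) \left(- \frac{1}{19}\right) = \frac{37}{19} \approx 1.9474$)
$T{\left(N,f \right)} = \frac{37}{19}$
$t = -1004$
$T{\left(h{\left(-8 \right)},k \right)} - t = \frac{37}{19} - -1004 = \frac{37}{19} + 1004 = \frac{19113}{19}$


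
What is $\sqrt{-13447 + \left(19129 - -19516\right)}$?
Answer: $\sqrt{25198} \approx 158.74$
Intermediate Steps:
$\sqrt{-13447 + \left(19129 - -19516\right)} = \sqrt{-13447 + \left(19129 + 19516\right)} = \sqrt{-13447 + 38645} = \sqrt{25198}$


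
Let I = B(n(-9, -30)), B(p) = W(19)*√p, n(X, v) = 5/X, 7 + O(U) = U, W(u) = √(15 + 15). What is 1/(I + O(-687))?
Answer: -1041/722479 - 5*I*√6/1444958 ≈ -0.0014409 - 8.476e-6*I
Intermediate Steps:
W(u) = √30
O(U) = -7 + U
B(p) = √30*√p
I = 5*I*√6/3 (I = √30*√(5/(-9)) = √30*√(5*(-⅑)) = √30*√(-5/9) = √30*(I*√5/3) = 5*I*√6/3 ≈ 4.0825*I)
1/(I + O(-687)) = 1/(5*I*√6/3 + (-7 - 687)) = 1/(5*I*√6/3 - 694) = 1/(-694 + 5*I*√6/3)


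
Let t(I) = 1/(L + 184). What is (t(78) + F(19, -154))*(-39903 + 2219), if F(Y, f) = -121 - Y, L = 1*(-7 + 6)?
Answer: 965426396/183 ≈ 5.2756e+6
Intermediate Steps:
L = -1 (L = 1*(-1) = -1)
t(I) = 1/183 (t(I) = 1/(-1 + 184) = 1/183)
(t(78) + F(19, -154))*(-39903 + 2219) = (1/183 + (-121 - 1*19))*(-39903 + 2219) = (1/183 + (-121 - 19))*(-37684) = (1/183 - 140)*(-37684) = -25619/183*(-37684) = 965426396/183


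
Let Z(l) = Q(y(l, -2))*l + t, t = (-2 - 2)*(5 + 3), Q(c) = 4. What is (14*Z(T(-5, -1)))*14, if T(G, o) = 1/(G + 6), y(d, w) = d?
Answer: -5488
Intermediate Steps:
t = -32 (t = -4*8 = -32)
T(G, o) = 1/(6 + G)
Z(l) = -32 + 4*l (Z(l) = 4*l - 32 = -32 + 4*l)
(14*Z(T(-5, -1)))*14 = (14*(-32 + 4/(6 - 5)))*14 = (14*(-32 + 4/1))*14 = (14*(-32 + 4*1))*14 = (14*(-32 + 4))*14 = (14*(-28))*14 = -392*14 = -5488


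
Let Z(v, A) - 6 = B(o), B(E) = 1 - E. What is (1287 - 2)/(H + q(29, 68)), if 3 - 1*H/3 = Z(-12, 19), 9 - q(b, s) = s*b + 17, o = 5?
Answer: -1285/1977 ≈ -0.64997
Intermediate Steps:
q(b, s) = -8 - b*s (q(b, s) = 9 - (s*b + 17) = 9 - (b*s + 17) = 9 - (17 + b*s) = 9 + (-17 - b*s) = -8 - b*s)
Z(v, A) = 2 (Z(v, A) = 6 + (1 - 1*5) = 6 + (1 - 5) = 6 - 4 = 2)
H = 3 (H = 9 - 3*2 = 9 - 6 = 3)
(1287 - 2)/(H + q(29, 68)) = (1287 - 2)/(3 + (-8 - 1*29*68)) = 1285/(3 + (-8 - 1972)) = 1285/(3 - 1980) = 1285/(-1977) = 1285*(-1/1977) = -1285/1977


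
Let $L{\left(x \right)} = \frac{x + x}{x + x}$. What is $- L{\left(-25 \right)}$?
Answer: $-1$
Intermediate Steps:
$L{\left(x \right)} = 1$ ($L{\left(x \right)} = \frac{2 x}{2 x} = 2 x \frac{1}{2 x} = 1$)
$- L{\left(-25 \right)} = \left(-1\right) 1 = -1$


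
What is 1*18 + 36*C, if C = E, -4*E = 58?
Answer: -504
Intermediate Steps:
E = -29/2 (E = -1/4*58 = -29/2 ≈ -14.500)
C = -29/2 ≈ -14.500
1*18 + 36*C = 1*18 + 36*(-29/2) = 18 - 522 = -504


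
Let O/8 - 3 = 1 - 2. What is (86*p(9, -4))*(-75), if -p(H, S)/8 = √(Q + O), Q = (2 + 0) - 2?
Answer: 206400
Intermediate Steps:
O = 16 (O = 24 + 8*(1 - 2) = 24 + 8*(-1) = 24 - 8 = 16)
Q = 0 (Q = 2 - 2 = 0)
p(H, S) = -32 (p(H, S) = -8*√(0 + 16) = -8*√16 = -8*4 = -32)
(86*p(9, -4))*(-75) = (86*(-32))*(-75) = -2752*(-75) = 206400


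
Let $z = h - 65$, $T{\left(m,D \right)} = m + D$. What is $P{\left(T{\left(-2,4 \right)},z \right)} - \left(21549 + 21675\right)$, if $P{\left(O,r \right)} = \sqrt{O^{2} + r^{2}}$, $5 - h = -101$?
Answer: $-43224 + \sqrt{1685} \approx -43183.0$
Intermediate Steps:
$T{\left(m,D \right)} = D + m$
$h = 106$ ($h = 5 - -101 = 5 + 101 = 106$)
$z = 41$ ($z = 106 - 65 = 41$)
$P{\left(T{\left(-2,4 \right)},z \right)} - \left(21549 + 21675\right) = \sqrt{\left(4 - 2\right)^{2} + 41^{2}} - \left(21549 + 21675\right) = \sqrt{2^{2} + 1681} - 43224 = \sqrt{4 + 1681} - 43224 = \sqrt{1685} - 43224 = -43224 + \sqrt{1685}$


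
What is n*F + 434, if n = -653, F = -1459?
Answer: 953161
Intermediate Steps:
n*F + 434 = -653*(-1459) + 434 = 952727 + 434 = 953161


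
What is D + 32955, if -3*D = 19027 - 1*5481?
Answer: 85319/3 ≈ 28440.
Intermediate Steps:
D = -13546/3 (D = -(19027 - 1*5481)/3 = -(19027 - 5481)/3 = -⅓*13546 = -13546/3 ≈ -4515.3)
D + 32955 = -13546/3 + 32955 = 85319/3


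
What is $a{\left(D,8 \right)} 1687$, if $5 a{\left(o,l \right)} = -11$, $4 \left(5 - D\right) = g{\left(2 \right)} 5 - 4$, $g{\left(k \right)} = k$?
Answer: $- \frac{18557}{5} \approx -3711.4$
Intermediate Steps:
$D = \frac{7}{2}$ ($D = 5 - \frac{2 \cdot 5 - 4}{4} = 5 - \frac{10 - 4}{4} = 5 - \frac{3}{2} = \frac{7}{2} \approx 3.5$)
$a{\left(o,l \right)} = - \frac{11}{5}$ ($a{\left(o,l \right)} = \frac{1}{5} \left(-11\right) = - \frac{11}{5}$)
$a{\left(D,8 \right)} 1687 = \left(- \frac{11}{5}\right) 1687 = - \frac{18557}{5}$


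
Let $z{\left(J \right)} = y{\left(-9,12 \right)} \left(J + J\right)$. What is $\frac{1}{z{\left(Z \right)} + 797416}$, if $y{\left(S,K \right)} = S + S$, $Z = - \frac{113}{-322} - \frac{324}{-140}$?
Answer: $\frac{115}{91691806} \approx 1.2542 \cdot 10^{-6}$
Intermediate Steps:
$Z = \frac{613}{230}$ ($Z = \left(-113\right) \left(- \frac{1}{322}\right) - - \frac{81}{35} = \frac{113}{322} + \frac{81}{35} = \frac{613}{230} \approx 2.6652$)
$y{\left(S,K \right)} = 2 S$
$z{\left(J \right)} = - 36 J$ ($z{\left(J \right)} = 2 \left(-9\right) \left(J + J\right) = - 18 \cdot 2 J = - 36 J$)
$\frac{1}{z{\left(Z \right)} + 797416} = \frac{1}{\left(-36\right) \frac{613}{230} + 797416} = \frac{1}{- \frac{11034}{115} + 797416} = \frac{1}{\frac{91691806}{115}} = \frac{115}{91691806}$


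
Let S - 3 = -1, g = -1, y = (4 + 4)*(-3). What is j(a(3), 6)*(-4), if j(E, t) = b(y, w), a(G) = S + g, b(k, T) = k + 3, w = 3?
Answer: 84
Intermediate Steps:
y = -24 (y = 8*(-3) = -24)
S = 2 (S = 3 - 1 = 2)
b(k, T) = 3 + k
a(G) = 1 (a(G) = 2 - 1 = 1)
j(E, t) = -21 (j(E, t) = 3 - 24 = -21)
j(a(3), 6)*(-4) = -21*(-4) = 84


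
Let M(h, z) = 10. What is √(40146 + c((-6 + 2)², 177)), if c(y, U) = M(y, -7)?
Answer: 2*√10039 ≈ 200.39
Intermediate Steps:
c(y, U) = 10
√(40146 + c((-6 + 2)², 177)) = √(40146 + 10) = √40156 = 2*√10039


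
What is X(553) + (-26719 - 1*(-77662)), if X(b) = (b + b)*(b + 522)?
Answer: 1239893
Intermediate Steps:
X(b) = 2*b*(522 + b) (X(b) = (2*b)*(522 + b) = 2*b*(522 + b))
X(553) + (-26719 - 1*(-77662)) = 2*553*(522 + 553) + (-26719 - 1*(-77662)) = 2*553*1075 + (-26719 + 77662) = 1188950 + 50943 = 1239893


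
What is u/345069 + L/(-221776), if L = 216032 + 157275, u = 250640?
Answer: -73230736543/76528022544 ≈ -0.95691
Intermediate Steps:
L = 373307
u/345069 + L/(-221776) = 250640/345069 + 373307/(-221776) = 250640*(1/345069) + 373307*(-1/221776) = 250640/345069 - 373307/221776 = -73230736543/76528022544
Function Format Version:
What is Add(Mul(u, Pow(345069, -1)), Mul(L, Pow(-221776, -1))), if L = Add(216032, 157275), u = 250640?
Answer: Rational(-73230736543, 76528022544) ≈ -0.95691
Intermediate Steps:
L = 373307
Add(Mul(u, Pow(345069, -1)), Mul(L, Pow(-221776, -1))) = Add(Mul(250640, Pow(345069, -1)), Mul(373307, Pow(-221776, -1))) = Add(Mul(250640, Rational(1, 345069)), Mul(373307, Rational(-1, 221776))) = Add(Rational(250640, 345069), Rational(-373307, 221776)) = Rational(-73230736543, 76528022544)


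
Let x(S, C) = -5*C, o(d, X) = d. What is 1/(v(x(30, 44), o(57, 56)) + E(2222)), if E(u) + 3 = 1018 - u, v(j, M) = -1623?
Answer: -1/2830 ≈ -0.00035336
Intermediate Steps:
E(u) = 1015 - u (E(u) = -3 + (1018 - u) = 1015 - u)
1/(v(x(30, 44), o(57, 56)) + E(2222)) = 1/(-1623 + (1015 - 1*2222)) = 1/(-1623 + (1015 - 2222)) = 1/(-1623 - 1207) = 1/(-2830) = -1/2830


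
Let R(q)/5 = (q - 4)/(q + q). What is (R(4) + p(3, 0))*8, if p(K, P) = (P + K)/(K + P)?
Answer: 8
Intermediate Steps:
R(q) = 5*(-4 + q)/(2*q) (R(q) = 5*((q - 4)/(q + q)) = 5*((-4 + q)/((2*q))) = 5*((-4 + q)*(1/(2*q))) = 5*((-4 + q)/(2*q)) = 5*(-4 + q)/(2*q))
p(K, P) = 1 (p(K, P) = (K + P)/(K + P) = 1)
(R(4) + p(3, 0))*8 = ((5/2 - 10/4) + 1)*8 = ((5/2 - 10*¼) + 1)*8 = ((5/2 - 5/2) + 1)*8 = (0 + 1)*8 = 1*8 = 8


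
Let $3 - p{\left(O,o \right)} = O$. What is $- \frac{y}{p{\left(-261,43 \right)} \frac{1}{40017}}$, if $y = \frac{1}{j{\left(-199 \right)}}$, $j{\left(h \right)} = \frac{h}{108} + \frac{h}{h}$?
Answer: $\frac{360153}{2002} \approx 179.9$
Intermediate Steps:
$j{\left(h \right)} = 1 + \frac{h}{108}$ ($j{\left(h \right)} = h \frac{1}{108} + 1 = \frac{h}{108} + 1 = 1 + \frac{h}{108}$)
$p{\left(O,o \right)} = 3 - O$
$y = - \frac{108}{91}$ ($y = \frac{1}{1 + \frac{1}{108} \left(-199\right)} = \frac{1}{1 - \frac{199}{108}} = \frac{1}{- \frac{91}{108}} = - \frac{108}{91} \approx -1.1868$)
$- \frac{y}{p{\left(-261,43 \right)} \frac{1}{40017}} = - \frac{-108}{91 \frac{3 - -261}{40017}} = - \frac{-108}{91 \left(3 + 261\right) \frac{1}{40017}} = - \frac{-108}{91 \cdot 264 \cdot \frac{1}{40017}} = - \frac{-108}{91 \cdot \frac{88}{13339}} = - \frac{\left(-108\right) 13339}{91 \cdot 88} = \left(-1\right) \left(- \frac{360153}{2002}\right) = \frac{360153}{2002}$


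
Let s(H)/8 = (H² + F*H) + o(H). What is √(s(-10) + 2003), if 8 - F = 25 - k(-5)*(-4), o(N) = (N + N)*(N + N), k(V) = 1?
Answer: √7683 ≈ 87.653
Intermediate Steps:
o(N) = 4*N² (o(N) = (2*N)*(2*N) = 4*N²)
F = -21 (F = 8 - (25 - (-4)) = 8 - (25 - 1*(-4)) = 8 - (25 + 4) = 8 - 1*29 = 8 - 29 = -21)
s(H) = -168*H + 40*H² (s(H) = 8*((H² - 21*H) + 4*H²) = 8*(-21*H + 5*H²) = -168*H + 40*H²)
√(s(-10) + 2003) = √(8*(-10)*(-21 + 5*(-10)) + 2003) = √(8*(-10)*(-21 - 50) + 2003) = √(8*(-10)*(-71) + 2003) = √(5680 + 2003) = √7683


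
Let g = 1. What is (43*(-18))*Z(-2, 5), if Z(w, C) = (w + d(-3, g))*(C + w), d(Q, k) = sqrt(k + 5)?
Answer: 4644 - 2322*sqrt(6) ≈ -1043.7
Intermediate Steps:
d(Q, k) = sqrt(5 + k)
Z(w, C) = (C + w)*(w + sqrt(6)) (Z(w, C) = (w + sqrt(5 + 1))*(C + w) = (w + sqrt(6))*(C + w) = (C + w)*(w + sqrt(6)))
(43*(-18))*Z(-2, 5) = (43*(-18))*((-2)**2 + 5*(-2) + 5*sqrt(6) - 2*sqrt(6)) = -774*(4 - 10 + 5*sqrt(6) - 2*sqrt(6)) = -774*(-6 + 3*sqrt(6)) = 4644 - 2322*sqrt(6)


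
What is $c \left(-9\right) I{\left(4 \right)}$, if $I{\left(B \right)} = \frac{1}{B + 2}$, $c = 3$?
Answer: $- \frac{9}{2} \approx -4.5$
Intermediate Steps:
$I{\left(B \right)} = \frac{1}{2 + B}$
$c \left(-9\right) I{\left(4 \right)} = \frac{3 \left(-9\right)}{2 + 4} = - \frac{27}{6} = \left(-27\right) \frac{1}{6} = - \frac{9}{2}$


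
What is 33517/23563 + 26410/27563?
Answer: 1546127901/649466969 ≈ 2.3806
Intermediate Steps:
33517/23563 + 26410/27563 = 1546127901/649466969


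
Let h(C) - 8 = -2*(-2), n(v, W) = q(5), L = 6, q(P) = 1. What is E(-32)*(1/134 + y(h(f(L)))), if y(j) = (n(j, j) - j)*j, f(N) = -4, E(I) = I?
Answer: 282992/67 ≈ 4223.8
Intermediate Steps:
n(v, W) = 1
h(C) = 12 (h(C) = 8 - 2*(-2) = 8 + 4 = 12)
y(j) = j*(1 - j) (y(j) = (1 - j)*j = j*(1 - j))
E(-32)*(1/134 + y(h(f(L)))) = -32*(1/134 + 12*(1 - 1*12)) = -32*(1/134 + 12*(1 - 12)) = -32*(1/134 + 12*(-11)) = -32*(1/134 - 132) = -32*(-17687/134) = 282992/67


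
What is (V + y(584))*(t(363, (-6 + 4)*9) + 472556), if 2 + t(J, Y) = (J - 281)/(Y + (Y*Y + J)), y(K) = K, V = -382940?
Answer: -40292510612016/223 ≈ -1.8068e+11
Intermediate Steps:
t(J, Y) = -2 + (-281 + J)/(J + Y + Y²) (t(J, Y) = -2 + (J - 281)/(Y + (Y*Y + J)) = -2 + (-281 + J)/(Y + (Y² + J)) = -2 + (-281 + J)/(Y + (J + Y²)) = -2 + (-281 + J)/(J + Y + Y²))
(V + y(584))*(t(363, (-6 + 4)*9) + 472556) = (-382940 + 584)*((-281 - 1*363 - 2*(-6 + 4)*9 - 2*81*(-6 + 4)²)/(363 + (-6 + 4)*9 + ((-6 + 4)*9)²) + 472556) = -382356*((-281 - 363 - (-4)*9 - 2*(-2*9)²)/(363 - 2*9 + (-2*9)²) + 472556) = -382356*((-281 - 363 - 2*(-18) - 2*(-18)²)/(363 - 18 + (-18)²) + 472556) = -382356*((-281 - 363 + 36 - 2*324)/(363 - 18 + 324) + 472556) = -382356*((-281 - 363 + 36 - 648)/669 + 472556) = -382356*((1/669)*(-1256) + 472556) = -382356*(-1256/669 + 472556) = -382356*316138708/669 = -40292510612016/223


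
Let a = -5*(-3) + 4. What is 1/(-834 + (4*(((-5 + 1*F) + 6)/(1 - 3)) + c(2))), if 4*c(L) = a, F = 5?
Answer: -4/3365 ≈ -0.0011887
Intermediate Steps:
a = 19 (a = 15 + 4 = 19)
c(L) = 19/4 (c(L) = (¼)*19 = 19/4)
1/(-834 + (4*(((-5 + 1*F) + 6)/(1 - 3)) + c(2))) = 1/(-834 + (4*(((-5 + 1*5) + 6)/(1 - 3)) + 19/4)) = 1/(-834 + (4*(((-5 + 5) + 6)/(-2)) + 19/4)) = 1/(-834 + (4*((0 + 6)*(-½)) + 19/4)) = 1/(-834 + (4*(6*(-½)) + 19/4)) = 1/(-834 + (4*(-3) + 19/4)) = 1/(-834 + (-12 + 19/4)) = 1/(-834 - 29/4) = 1/(-3365/4) = -4/3365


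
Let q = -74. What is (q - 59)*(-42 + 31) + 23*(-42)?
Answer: 497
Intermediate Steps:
(q - 59)*(-42 + 31) + 23*(-42) = (-74 - 59)*(-42 + 31) + 23*(-42) = -133*(-11) - 966 = 1463 - 966 = 497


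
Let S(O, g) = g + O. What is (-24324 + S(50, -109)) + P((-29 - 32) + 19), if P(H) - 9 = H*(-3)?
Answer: -24248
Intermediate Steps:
S(O, g) = O + g
P(H) = 9 - 3*H (P(H) = 9 + H*(-3) = 9 - 3*H)
(-24324 + S(50, -109)) + P((-29 - 32) + 19) = (-24324 + (50 - 109)) + (9 - 3*((-29 - 32) + 19)) = (-24324 - 59) + (9 - 3*(-61 + 19)) = -24383 + (9 - 3*(-42)) = -24383 + (9 + 126) = -24383 + 135 = -24248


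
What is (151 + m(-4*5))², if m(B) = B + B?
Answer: 12321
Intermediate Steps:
m(B) = 2*B
(151 + m(-4*5))² = (151 + 2*(-4*5))² = (151 + 2*(-20))² = (151 - 40)² = 111² = 12321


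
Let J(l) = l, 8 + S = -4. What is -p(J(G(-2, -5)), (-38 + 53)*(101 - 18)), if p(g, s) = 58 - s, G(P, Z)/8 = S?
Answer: 1187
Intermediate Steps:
S = -12 (S = -8 - 4 = -12)
G(P, Z) = -96 (G(P, Z) = 8*(-12) = -96)
-p(J(G(-2, -5)), (-38 + 53)*(101 - 18)) = -(58 - (-38 + 53)*(101 - 18)) = -(58 - 15*83) = -(58 - 1*1245) = -(58 - 1245) = -1*(-1187) = 1187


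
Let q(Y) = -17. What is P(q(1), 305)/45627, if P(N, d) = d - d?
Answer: 0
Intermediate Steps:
P(N, d) = 0
P(q(1), 305)/45627 = 0/45627 = 0*(1/45627) = 0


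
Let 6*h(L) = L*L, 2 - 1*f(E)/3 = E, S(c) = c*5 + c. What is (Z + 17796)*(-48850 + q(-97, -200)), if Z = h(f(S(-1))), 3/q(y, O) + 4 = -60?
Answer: -13984400619/16 ≈ -8.7402e+8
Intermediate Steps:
S(c) = 6*c (S(c) = 5*c + c = 6*c)
f(E) = 6 - 3*E
q(y, O) = -3/64 (q(y, O) = 3/(-4 - 60) = 3/(-64) = 3*(-1/64) = -3/64)
h(L) = L**2/6 (h(L) = (L*L)/6 = L**2/6)
Z = 96 (Z = (6 - 18*(-1))**2/6 = (6 - 3*(-6))**2/6 = (6 + 18)**2/6 = (1/6)*24**2 = (1/6)*576 = 96)
(Z + 17796)*(-48850 + q(-97, -200)) = (96 + 17796)*(-48850 - 3/64) = 17892*(-3126403/64) = -13984400619/16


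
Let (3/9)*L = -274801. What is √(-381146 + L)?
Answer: I*√1205549 ≈ 1098.0*I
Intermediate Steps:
L = -824403 (L = 3*(-274801) = -824403)
√(-381146 + L) = √(-381146 - 824403) = √(-1205549) = I*√1205549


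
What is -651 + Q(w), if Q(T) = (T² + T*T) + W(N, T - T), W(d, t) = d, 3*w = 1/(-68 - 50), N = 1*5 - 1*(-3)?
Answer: -40289093/62658 ≈ -643.00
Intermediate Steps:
N = 8 (N = 5 + 3 = 8)
w = -1/354 (w = 1/(3*(-68 - 50)) = (⅓)/(-118) = (⅓)*(-1/118) = -1/354 ≈ -0.0028249)
Q(T) = 8 + 2*T² (Q(T) = (T² + T*T) + 8 = (T² + T²) + 8 = 2*T² + 8 = 8 + 2*T²)
-651 + Q(w) = -651 + (8 + 2*(-1/354)²) = -651 + (8 + 2*(1/125316)) = -651 + (8 + 1/62658) = -651 + 501265/62658 = -40289093/62658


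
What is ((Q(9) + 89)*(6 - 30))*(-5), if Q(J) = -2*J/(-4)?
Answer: 11220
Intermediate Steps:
Q(J) = J/2 (Q(J) = -2*J*(-1)/4 = -(-1)*J/2 = J/2)
((Q(9) + 89)*(6 - 30))*(-5) = (((½)*9 + 89)*(6 - 30))*(-5) = ((9/2 + 89)*(-24))*(-5) = ((187/2)*(-24))*(-5) = -2244*(-5) = 11220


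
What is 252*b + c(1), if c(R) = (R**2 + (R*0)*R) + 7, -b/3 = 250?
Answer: -188992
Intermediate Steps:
b = -750 (b = -3*250 = -750)
c(R) = 7 + R**2 (c(R) = (R**2 + 0*R) + 7 = (R**2 + 0) + 7 = R**2 + 7 = 7 + R**2)
252*b + c(1) = 252*(-750) + (7 + 1**2) = -189000 + (7 + 1) = -189000 + 8 = -188992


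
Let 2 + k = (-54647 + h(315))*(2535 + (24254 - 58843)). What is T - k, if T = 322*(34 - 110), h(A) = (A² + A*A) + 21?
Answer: 4610110026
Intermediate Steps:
h(A) = 21 + 2*A² (h(A) = (A² + A²) + 21 = 2*A² + 21 = 21 + 2*A²)
T = -24472 (T = 322*(-76) = -24472)
k = -4610134498 (k = -2 + (-54647 + (21 + 2*315²))*(2535 + (24254 - 58843)) = -2 + (-54647 + (21 + 2*99225))*(2535 - 34589) = -2 + (-54647 + (21 + 198450))*(-32054) = -2 + (-54647 + 198471)*(-32054) = -2 + 143824*(-32054) = -2 - 4610134496 = -4610134498)
T - k = -24472 - 1*(-4610134498) = -24472 + 4610134498 = 4610110026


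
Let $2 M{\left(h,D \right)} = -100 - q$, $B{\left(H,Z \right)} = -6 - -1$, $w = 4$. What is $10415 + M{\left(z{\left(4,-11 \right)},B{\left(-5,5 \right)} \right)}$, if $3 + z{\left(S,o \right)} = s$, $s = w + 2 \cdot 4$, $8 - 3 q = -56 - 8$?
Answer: $10353$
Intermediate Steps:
$q = 24$ ($q = \frac{8}{3} - \frac{-56 - 8}{3} = \frac{8}{3} - - \frac{64}{3} = \frac{8}{3} + \frac{64}{3} = 24$)
$B{\left(H,Z \right)} = -5$ ($B{\left(H,Z \right)} = -6 + 1 = -5$)
$s = 12$ ($s = 4 + 2 \cdot 4 = 4 + 8 = 12$)
$z{\left(S,o \right)} = 9$ ($z{\left(S,o \right)} = -3 + 12 = 9$)
$M{\left(h,D \right)} = -62$ ($M{\left(h,D \right)} = \frac{-100 - 24}{2} = \frac{1}{2} \left(-124\right) = -62$)
$10415 + M{\left(z{\left(4,-11 \right)},B{\left(-5,5 \right)} \right)} = 10415 - 62 = 10353$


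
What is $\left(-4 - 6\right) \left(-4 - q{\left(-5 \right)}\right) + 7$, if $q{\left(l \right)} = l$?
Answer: $-3$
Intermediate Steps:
$\left(-4 - 6\right) \left(-4 - q{\left(-5 \right)}\right) + 7 = \left(-4 - 6\right) \left(-4 - -5\right) + 7 = - 10 \left(-4 + 5\right) + 7 = \left(-10\right) 1 + 7 = -10 + 7 = -3$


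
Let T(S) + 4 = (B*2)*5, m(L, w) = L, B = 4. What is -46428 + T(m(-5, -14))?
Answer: -46392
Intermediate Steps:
T(S) = 36 (T(S) = -4 + (4*2)*5 = -4 + 8*5 = -4 + 40 = 36)
-46428 + T(m(-5, -14)) = -46428 + 36 = -46392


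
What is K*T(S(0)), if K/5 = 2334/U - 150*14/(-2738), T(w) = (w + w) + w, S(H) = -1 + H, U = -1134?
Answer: 1670455/86247 ≈ 19.368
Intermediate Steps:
T(w) = 3*w (T(w) = 2*w + w = 3*w)
K = -1670455/258741 (K = 5*(2334/(-1134) - 150*14/(-2738)) = 5*(2334*(-1/1134) - 2100*(-1/2738)) = 5*(-389/189 + 1050/1369) = 5*(-334091/258741) = -1670455/258741 ≈ -6.4561)
K*T(S(0)) = -1670455*(-1 + 0)/86247 = -1670455*(-1)/86247 = -1670455/258741*(-3) = 1670455/86247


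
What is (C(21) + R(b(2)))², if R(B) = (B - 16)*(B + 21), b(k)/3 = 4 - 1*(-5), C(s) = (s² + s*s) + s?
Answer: 2047761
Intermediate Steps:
C(s) = s + 2*s² (C(s) = (s² + s²) + s = 2*s² + s = s + 2*s²)
b(k) = 27 (b(k) = 3*(4 - 1*(-5)) = 3*(4 + 5) = 3*9 = 27)
R(B) = (-16 + B)*(21 + B)
(C(21) + R(b(2)))² = (21*(1 + 2*21) + (-336 + 27² + 5*27))² = (21*(1 + 42) + (-336 + 729 + 135))² = (21*43 + 528)² = (903 + 528)² = 1431² = 2047761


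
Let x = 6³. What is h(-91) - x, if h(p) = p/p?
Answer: -215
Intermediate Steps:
h(p) = 1
x = 216
h(-91) - x = 1 - 1*216 = 1 - 216 = -215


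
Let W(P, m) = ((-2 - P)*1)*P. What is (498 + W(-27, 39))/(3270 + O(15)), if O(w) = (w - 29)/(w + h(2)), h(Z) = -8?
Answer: -177/3268 ≈ -0.054162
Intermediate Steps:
O(w) = (-29 + w)/(-8 + w) (O(w) = (w - 29)/(w - 8) = (-29 + w)/(-8 + w))
W(P, m) = P*(-2 - P) (W(P, m) = (-2 - P)*P = P*(-2 - P))
(498 + W(-27, 39))/(3270 + O(15)) = (498 - 1*(-27)*(2 - 27))/(3270 + (-29 + 15)/(-8 + 15)) = (498 - 1*(-27)*(-25))/(3270 - 14/7) = (498 - 675)/(3270 + (⅐)*(-14)) = -177/(3270 - 2) = -177/3268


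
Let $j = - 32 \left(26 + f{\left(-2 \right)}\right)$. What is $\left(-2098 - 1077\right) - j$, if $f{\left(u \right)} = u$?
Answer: $-2407$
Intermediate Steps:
$j = -768$ ($j = - 32 \left(26 - 2\right) = \left(-32\right) 24 = -768$)
$\left(-2098 - 1077\right) - j = \left(-2098 - 1077\right) - -768 = -3175 + 768 = -2407$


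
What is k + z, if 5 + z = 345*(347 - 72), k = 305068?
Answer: 399938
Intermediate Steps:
z = 94870 (z = -5 + 345*(347 - 72) = -5 + 345*275 = -5 + 94875 = 94870)
k + z = 305068 + 94870 = 399938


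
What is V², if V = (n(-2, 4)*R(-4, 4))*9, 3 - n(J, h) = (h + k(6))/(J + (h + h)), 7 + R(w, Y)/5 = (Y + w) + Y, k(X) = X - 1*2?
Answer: 50625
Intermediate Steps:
k(X) = -2 + X (k(X) = X - 2 = -2 + X)
R(w, Y) = -35 + 5*w + 10*Y (R(w, Y) = -35 + 5*((Y + w) + Y) = -35 + 5*(w + 2*Y) = -35 + (5*w + 10*Y) = -35 + 5*w + 10*Y)
n(J, h) = 3 - (4 + h)/(J + 2*h) (n(J, h) = 3 - (h + (-2 + 6))/(J + (h + h)) = 3 - (h + 4)/(J + 2*h) = 3 - (4 + h)/(J + 2*h))
V = -225 (V = (((-4 + 3*(-2) + 5*4)/(-2 + 2*4))*(-35 + 5*(-4) + 10*4))*9 = (((-4 - 6 + 20)/(-2 + 8))*(-35 - 20 + 40))*9 = ((10/6)*(-15))*9 = (((⅙)*10)*(-15))*9 = ((5/3)*(-15))*9 = -25*9 = -225)
V² = (-225)² = 50625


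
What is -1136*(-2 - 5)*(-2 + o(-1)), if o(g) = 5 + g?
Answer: 15904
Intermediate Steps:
-1136*(-2 - 5)*(-2 + o(-1)) = -1136*(-2 - 5)*(-2 + (5 - 1)) = -(-7952)*(-2 + 4) = -(-7952)*2 = -1136*(-14) = 15904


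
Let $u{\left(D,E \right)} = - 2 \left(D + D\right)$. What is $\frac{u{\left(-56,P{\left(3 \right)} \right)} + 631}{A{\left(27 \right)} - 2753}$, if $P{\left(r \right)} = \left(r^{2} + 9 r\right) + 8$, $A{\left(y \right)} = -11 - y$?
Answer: $- \frac{855}{2791} \approx -0.30634$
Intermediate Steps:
$P{\left(r \right)} = 8 + r^{2} + 9 r$
$u{\left(D,E \right)} = - 4 D$ ($u{\left(D,E \right)} = - 2 \cdot 2 D = - 4 D$)
$\frac{u{\left(-56,P{\left(3 \right)} \right)} + 631}{A{\left(27 \right)} - 2753} = \frac{\left(-4\right) \left(-56\right) + 631}{\left(-11 - 27\right) - 2753} = \frac{224 + 631}{\left(-11 - 27\right) - 2753} = \frac{855}{-38 - 2753} = \frac{855}{-2791} = 855 \left(- \frac{1}{2791}\right) = - \frac{855}{2791}$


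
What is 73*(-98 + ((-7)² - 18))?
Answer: -4891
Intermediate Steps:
73*(-98 + ((-7)² - 18)) = 73*(-98 + (49 - 18)) = 73*(-98 + 31) = 73*(-67) = -4891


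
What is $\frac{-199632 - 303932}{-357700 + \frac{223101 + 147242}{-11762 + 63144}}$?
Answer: $\frac{25874125448}{18378971057} \approx 1.4078$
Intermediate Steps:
$\frac{-199632 - 303932}{-357700 + \frac{223101 + 147242}{-11762 + 63144}} = - \frac{503564}{-357700 + \frac{370343}{51382}} = - \frac{503564}{- \frac{18378971057}{51382}} = \left(-503564\right) \left(- \frac{51382}{18378971057}\right) = \frac{25874125448}{18378971057}$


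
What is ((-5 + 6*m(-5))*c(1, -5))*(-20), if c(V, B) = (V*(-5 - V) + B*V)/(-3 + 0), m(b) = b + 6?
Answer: -220/3 ≈ -73.333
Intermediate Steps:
m(b) = 6 + b
c(V, B) = -B*V/3 - V*(-5 - V)/3 (c(V, B) = (B*V + V*(-5 - V))/(-3) = (B*V + V*(-5 - V))*(-1/3) = -B*V/3 - V*(-5 - V)/3)
((-5 + 6*m(-5))*c(1, -5))*(-20) = ((-5 + 6*(6 - 5))*((1/3)*1*(5 + 1 - 1*(-5))))*(-20) = ((-5 + 6*1)*((1/3)*1*(5 + 1 + 5)))*(-20) = ((-5 + 6)*((1/3)*1*11))*(-20) = (1*(11/3))*(-20) = (11/3)*(-20) = -220/3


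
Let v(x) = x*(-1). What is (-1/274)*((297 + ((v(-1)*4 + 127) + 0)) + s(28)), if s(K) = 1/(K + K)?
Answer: -23969/15344 ≈ -1.5621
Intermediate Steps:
v(x) = -x
s(K) = 1/(2*K)
(-1/274)*((297 + ((v(-1)*4 + 127) + 0)) + s(28)) = (-1/274)*((297 + ((-1*(-1)*4 + 127) + 0)) + (1/2)/28) = (-1*1/274)*((297 + ((1*4 + 127) + 0)) + (1/2)*(1/28)) = -((297 + ((4 + 127) + 0)) + 1/56)/274 = -((297 + (131 + 0)) + 1/56)/274 = -((297 + 131) + 1/56)/274 = -(428 + 1/56)/274 = -1/274*23969/56 = -23969/15344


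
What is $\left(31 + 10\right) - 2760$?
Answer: $-2719$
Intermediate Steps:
$\left(31 + 10\right) - 2760 = 41 - 2760 = -2719$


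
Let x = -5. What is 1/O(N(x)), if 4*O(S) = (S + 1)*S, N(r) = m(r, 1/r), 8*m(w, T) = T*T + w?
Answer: -10000/589 ≈ -16.978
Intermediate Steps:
m(w, T) = w/8 + T²/8 (m(w, T) = (T*T + w)/8 = (T² + w)/8 = (w + T²)/8 = w/8 + T²/8)
N(r) = r/8 + 1/(8*r²) (N(r) = r/8 + (1/r)²/8 = r/8 + 1/(8*r²))
O(S) = S*(1 + S)/4 (O(S) = ((S + 1)*S)/4 = ((1 + S)*S)/4 = (S*(1 + S))/4 = S*(1 + S)/4)
1/O(N(x)) = 1/(((⅛)*(1 + (-5)³)/(-5)²)*(1 + (⅛)*(1 + (-5)³)/(-5)²)/4) = 1/(((⅛)*(1/25)*(1 - 125))*(1 + (⅛)*(1/25)*(1 - 125))/4) = 1/(((⅛)*(1/25)*(-124))*(1 + (⅛)*(1/25)*(-124))/4) = 1/((¼)*(-31/50)*(1 - 31/50)) = 1/((¼)*(-31/50)*(19/50)) = 1/(-589/10000) = -10000/589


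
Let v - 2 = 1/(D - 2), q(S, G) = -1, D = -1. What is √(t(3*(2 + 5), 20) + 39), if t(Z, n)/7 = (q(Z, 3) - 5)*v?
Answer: I*√31 ≈ 5.5678*I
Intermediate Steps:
v = 5/3 (v = 2 + 1/(-1 - 2) = 2 + 1/(-3) = 2 - ⅓ = 5/3 ≈ 1.6667)
t(Z, n) = -70 (t(Z, n) = 7*((-1 - 5)*(5/3)) = 7*(-6*5/3) = 7*(-10) = -70)
√(t(3*(2 + 5), 20) + 39) = √(-70 + 39) = √(-31) = I*√31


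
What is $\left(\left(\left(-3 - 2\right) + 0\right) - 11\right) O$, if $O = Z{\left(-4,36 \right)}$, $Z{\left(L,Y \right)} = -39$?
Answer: $624$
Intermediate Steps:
$O = -39$
$\left(\left(\left(-3 - 2\right) + 0\right) - 11\right) O = \left(\left(\left(-3 - 2\right) + 0\right) - 11\right) \left(-39\right) = \left(\left(-5 + 0\right) - 11\right) \left(-39\right) = \left(-5 - 11\right) \left(-39\right) = \left(-16\right) \left(-39\right) = 624$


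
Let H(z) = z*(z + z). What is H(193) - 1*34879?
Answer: 39619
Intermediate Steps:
H(z) = 2*z² (H(z) = z*(2*z) = 2*z²)
H(193) - 1*34879 = 2*193² - 1*34879 = 2*37249 - 34879 = 74498 - 34879 = 39619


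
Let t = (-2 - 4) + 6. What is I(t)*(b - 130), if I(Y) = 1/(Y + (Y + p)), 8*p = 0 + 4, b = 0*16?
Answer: -260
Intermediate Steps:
b = 0
p = 1/2 (p = (0 + 4)/8 = (1/8)*4 = 1/2 ≈ 0.50000)
t = 0 (t = -6 + 6 = 0)
I(Y) = 1/(1/2 + 2*Y) (I(Y) = 1/(Y + (Y + 1/2)) = 1/(Y + (1/2 + Y)) = 1/(1/2 + 2*Y))
I(t)*(b - 130) = (2/(1 + 4*0))*(0 - 130) = (2/(1 + 0))*(-130) = (2/1)*(-130) = (2*1)*(-130) = 2*(-130) = -260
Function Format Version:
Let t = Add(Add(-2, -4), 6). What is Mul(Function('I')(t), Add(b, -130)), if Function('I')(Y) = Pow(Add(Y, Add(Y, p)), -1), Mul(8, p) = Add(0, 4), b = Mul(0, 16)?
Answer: -260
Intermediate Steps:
b = 0
p = Rational(1, 2) (p = Mul(Rational(1, 8), Add(0, 4)) = Mul(Rational(1, 8), 4) = Rational(1, 2) ≈ 0.50000)
t = 0 (t = Add(-6, 6) = 0)
Function('I')(Y) = Pow(Add(Rational(1, 2), Mul(2, Y)), -1) (Function('I')(Y) = Pow(Add(Y, Add(Y, Rational(1, 2))), -1) = Pow(Add(Y, Add(Rational(1, 2), Y)), -1) = Pow(Add(Rational(1, 2), Mul(2, Y)), -1))
Mul(Function('I')(t), Add(b, -130)) = Mul(Mul(2, Pow(Add(1, Mul(4, 0)), -1)), Add(0, -130)) = Mul(Mul(2, Pow(Add(1, 0), -1)), -130) = Mul(Mul(2, Pow(1, -1)), -130) = Mul(Mul(2, 1), -130) = Mul(2, -130) = -260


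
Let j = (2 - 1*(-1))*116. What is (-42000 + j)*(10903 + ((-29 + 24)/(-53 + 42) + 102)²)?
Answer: -107853355584/121 ≈ -8.9135e+8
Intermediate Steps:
j = 348 (j = (2 + 1)*116 = 3*116 = 348)
(-42000 + j)*(10903 + ((-29 + 24)/(-53 + 42) + 102)²) = (-42000 + 348)*(10903 + ((-29 + 24)/(-53 + 42) + 102)²) = -41652*(10903 + (-5/(-11) + 102)²) = -41652*(10903 + (-5*(-1/11) + 102)²) = -41652*(10903 + (5/11 + 102)²) = -41652*(10903 + (1127/11)²) = -41652*(10903 + 1270129/121) = -41652*2589392/121 = -107853355584/121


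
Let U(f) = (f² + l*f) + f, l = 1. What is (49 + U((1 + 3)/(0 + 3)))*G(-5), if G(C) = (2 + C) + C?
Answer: -3848/9 ≈ -427.56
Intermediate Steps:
U(f) = f² + 2*f (U(f) = (f² + 1*f) + f = (f² + f) + f = (f + f²) + f = f² + 2*f)
G(C) = 2 + 2*C
(49 + U((1 + 3)/(0 + 3)))*G(-5) = (49 + ((1 + 3)/(0 + 3))*(2 + (1 + 3)/(0 + 3)))*(2 + 2*(-5)) = (49 + (4/3)*(2 + 4/3))*(2 - 10) = (49 + (4*(⅓))*(2 + 4*(⅓)))*(-8) = (49 + 4*(2 + 4/3)/3)*(-8) = (49 + (4/3)*(10/3))*(-8) = (49 + 40/9)*(-8) = (481/9)*(-8) = -3848/9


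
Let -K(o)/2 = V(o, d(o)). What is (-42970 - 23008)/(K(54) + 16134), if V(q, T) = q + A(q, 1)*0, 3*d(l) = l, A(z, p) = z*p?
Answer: -32989/8013 ≈ -4.1169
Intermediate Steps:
A(z, p) = p*z
d(l) = l/3
V(q, T) = q (V(q, T) = q + (1*q)*0 = q + q*0 = q + 0 = q)
K(o) = -2*o
(-42970 - 23008)/(K(54) + 16134) = (-42970 - 23008)/(-2*54 + 16134) = -65978/(-108 + 16134) = -65978/16026 = -65978*1/16026 = -32989/8013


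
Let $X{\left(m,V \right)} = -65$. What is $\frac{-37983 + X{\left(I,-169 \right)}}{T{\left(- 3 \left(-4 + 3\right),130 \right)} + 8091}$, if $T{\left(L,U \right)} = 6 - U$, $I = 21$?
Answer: $- \frac{38048}{7967} \approx -4.7757$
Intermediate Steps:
$\frac{-37983 + X{\left(I,-169 \right)}}{T{\left(- 3 \left(-4 + 3\right),130 \right)} + 8091} = \frac{-37983 - 65}{\left(6 - 130\right) + 8091} = - \frac{38048}{\left(6 - 130\right) + 8091} = - \frac{38048}{-124 + 8091} = - \frac{38048}{7967}$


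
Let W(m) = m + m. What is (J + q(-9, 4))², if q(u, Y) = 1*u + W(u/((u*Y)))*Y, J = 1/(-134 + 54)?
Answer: 314721/6400 ≈ 49.175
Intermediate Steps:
W(m) = 2*m
J = -1/80 (J = 1/(-80) = -1/80 ≈ -0.012500)
q(u, Y) = 2 + u (q(u, Y) = 1*u + (2*(u/((u*Y))))*Y = u + (2*(u/((Y*u))))*Y = u + (2*(u*(1/(Y*u))))*Y = u + (2/Y)*Y = u + 2 = 2 + u)
(J + q(-9, 4))² = (-1/80 + (2 - 9))² = (-1/80 - 7)² = (-561/80)² = 314721/6400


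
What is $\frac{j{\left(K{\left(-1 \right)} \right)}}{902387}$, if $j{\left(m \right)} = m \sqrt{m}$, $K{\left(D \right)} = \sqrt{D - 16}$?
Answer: $\frac{17^{\frac{3}{4}} i^{\frac{3}{2}}}{902387} \approx -6.5604 \cdot 10^{-6} + 6.5604 \cdot 10^{-6} i$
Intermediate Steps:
$K{\left(D \right)} = \sqrt{-16 + D}$
$j{\left(m \right)} = m^{\frac{3}{2}}$
$\frac{j{\left(K{\left(-1 \right)} \right)}}{902387} = \frac{\left(\sqrt{-16 - 1}\right)^{\frac{3}{2}}}{902387} = \left(\sqrt{-17}\right)^{\frac{3}{2}} \cdot \frac{1}{902387} = \left(i \sqrt{17}\right)^{\frac{3}{2}} \cdot \frac{1}{902387} = 17^{\frac{3}{4}} i^{\frac{3}{2}} \cdot \frac{1}{902387} = \frac{17^{\frac{3}{4}} i^{\frac{3}{2}}}{902387}$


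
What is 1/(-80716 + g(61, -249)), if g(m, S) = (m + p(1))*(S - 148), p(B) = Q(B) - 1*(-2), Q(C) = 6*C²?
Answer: -1/108109 ≈ -9.2499e-6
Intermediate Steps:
p(B) = 2 + 6*B² (p(B) = 6*B² - 1*(-2) = 6*B² + 2 = 2 + 6*B²)
g(m, S) = (-148 + S)*(8 + m) (g(m, S) = (m + (2 + 6*1²))*(S - 148) = (m + (2 + 6*1))*(-148 + S) = (m + (2 + 6))*(-148 + S) = (m + 8)*(-148 + S) = (8 + m)*(-148 + S) = (-148 + S)*(8 + m))
1/(-80716 + g(61, -249)) = 1/(-80716 + (-1184 - 148*61 + 8*(-249) - 249*61)) = 1/(-80716 + (-1184 - 9028 - 1992 - 15189)) = 1/(-80716 - 27393) = 1/(-108109) = -1/108109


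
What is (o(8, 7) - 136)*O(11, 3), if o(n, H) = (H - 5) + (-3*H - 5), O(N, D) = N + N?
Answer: -3520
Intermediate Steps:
O(N, D) = 2*N
o(n, H) = -10 - 2*H (o(n, H) = (-5 + H) + (-5 - 3*H) = -10 - 2*H)
(o(8, 7) - 136)*O(11, 3) = ((-10 - 2*7) - 136)*(2*11) = ((-10 - 14) - 136)*22 = (-24 - 136)*22 = -160*22 = -3520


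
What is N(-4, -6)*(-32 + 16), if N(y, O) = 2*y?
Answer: 128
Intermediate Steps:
N(-4, -6)*(-32 + 16) = (2*(-4))*(-32 + 16) = -8*(-16) = 128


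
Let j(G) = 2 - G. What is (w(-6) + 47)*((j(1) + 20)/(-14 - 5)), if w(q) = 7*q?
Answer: -105/19 ≈ -5.5263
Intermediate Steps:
(w(-6) + 47)*((j(1) + 20)/(-14 - 5)) = (7*(-6) + 47)*(((2 - 1*1) + 20)/(-14 - 5)) = (-42 + 47)*(((2 - 1) + 20)/(-19)) = 5*((1 + 20)*(-1/19)) = 5*(21*(-1/19)) = 5*(-21/19) = -105/19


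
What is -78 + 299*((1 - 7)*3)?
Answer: -5460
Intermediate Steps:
-78 + 299*((1 - 7)*3) = -78 + 299*(-6*3) = -78 + 299*(-18) = -78 - 5382 = -5460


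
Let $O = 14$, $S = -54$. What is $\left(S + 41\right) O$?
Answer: $-182$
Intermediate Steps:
$\left(S + 41\right) O = \left(-54 + 41\right) 14 = \left(-13\right) 14 = -182$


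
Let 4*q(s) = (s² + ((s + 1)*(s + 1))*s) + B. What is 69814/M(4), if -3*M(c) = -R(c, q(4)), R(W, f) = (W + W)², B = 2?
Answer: 104721/32 ≈ 3272.5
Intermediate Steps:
q(s) = ½ + s²/4 + s*(1 + s)²/4 (q(s) = ((s² + ((s + 1)*(s + 1))*s) + 2)/4 = ((s² + ((1 + s)*(1 + s))*s) + 2)/4 = ((s² + (1 + s)²*s) + 2)/4 = ((s² + s*(1 + s)²) + 2)/4 = (2 + s² + s*(1 + s)²)/4 = ½ + s²/4 + s*(1 + s)²/4)
R(W, f) = 4*W² (R(W, f) = (2*W)² = 4*W²)
M(c) = 4*c²/3 (M(c) = -(-1)*4*c²/3 = -(-4)*c²/3 = 4*c²/3)
69814/M(4) = 69814/(((4/3)*4²)) = 69814/(((4/3)*16)) = 69814/(64/3) = 69814*(3/64) = 104721/32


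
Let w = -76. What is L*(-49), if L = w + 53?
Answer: 1127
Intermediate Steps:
L = -23 (L = -76 + 53 = -23)
L*(-49) = -23*(-49) = 1127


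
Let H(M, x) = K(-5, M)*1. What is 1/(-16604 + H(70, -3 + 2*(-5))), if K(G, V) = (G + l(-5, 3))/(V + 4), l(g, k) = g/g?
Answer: -37/614350 ≈ -6.0226e-5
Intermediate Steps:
l(g, k) = 1
K(G, V) = (1 + G)/(4 + V) (K(G, V) = (G + 1)/(V + 4) = (1 + G)/(4 + V))
H(M, x) = -4/(4 + M) (H(M, x) = ((1 - 5)/(4 + M))*1 = (-4/(4 + M))*1 = -4/(4 + M)*1 = -4/(4 + M))
1/(-16604 + H(70, -3 + 2*(-5))) = 1/(-16604 - 4/(4 + 70)) = 1/(-16604 - 4/74) = 1/(-16604 - 4*1/74) = 1/(-16604 - 2/37) = 1/(-614350/37) = -37/614350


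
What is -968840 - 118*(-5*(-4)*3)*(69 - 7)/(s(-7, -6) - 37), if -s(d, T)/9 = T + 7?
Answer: -22063840/23 ≈ -9.5930e+5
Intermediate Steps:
s(d, T) = -63 - 9*T (s(d, T) = -9*(T + 7) = -9*(7 + T) = -63 - 9*T)
-968840 - 118*(-5*(-4)*3)*(69 - 7)/(s(-7, -6) - 37) = -968840 - 118*(-5*(-4)*3)*(69 - 7)/((-63 - 9*(-6)) - 37) = -968840 - 118*(20*3)*62/((-63 + 54) - 37) = -968840 - 118*60*62/(-9 - 37) = -968840 - 7080*62/(-46) = -968840 - 7080*62*(-1/46) = -968840 - 7080*(-31)/23 = -968840 - 1*(-219480/23) = -968840 + 219480/23 = -22063840/23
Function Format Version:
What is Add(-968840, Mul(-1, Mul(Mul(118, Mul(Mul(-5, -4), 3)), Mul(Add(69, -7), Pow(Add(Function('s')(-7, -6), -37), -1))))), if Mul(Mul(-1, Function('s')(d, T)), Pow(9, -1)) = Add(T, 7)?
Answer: Rational(-22063840, 23) ≈ -9.5930e+5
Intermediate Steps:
Function('s')(d, T) = Add(-63, Mul(-9, T)) (Function('s')(d, T) = Mul(-9, Add(T, 7)) = Mul(-9, Add(7, T)) = Add(-63, Mul(-9, T)))
Add(-968840, Mul(-1, Mul(Mul(118, Mul(Mul(-5, -4), 3)), Mul(Add(69, -7), Pow(Add(Function('s')(-7, -6), -37), -1))))) = Add(-968840, Mul(-1, Mul(Mul(118, Mul(Mul(-5, -4), 3)), Mul(Add(69, -7), Pow(Add(Add(-63, Mul(-9, -6)), -37), -1))))) = Add(-968840, Mul(-1, Mul(Mul(118, Mul(20, 3)), Mul(62, Pow(Add(Add(-63, 54), -37), -1))))) = Add(-968840, Mul(-1, Mul(Mul(118, 60), Mul(62, Pow(Add(-9, -37), -1))))) = Add(-968840, Mul(-1, Mul(7080, Mul(62, Pow(-46, -1))))) = Add(-968840, Mul(-1, Mul(7080, Mul(62, Rational(-1, 46))))) = Add(-968840, Mul(-1, Mul(7080, Rational(-31, 23)))) = Add(-968840, Mul(-1, Rational(-219480, 23))) = Add(-968840, Rational(219480, 23)) = Rational(-22063840, 23)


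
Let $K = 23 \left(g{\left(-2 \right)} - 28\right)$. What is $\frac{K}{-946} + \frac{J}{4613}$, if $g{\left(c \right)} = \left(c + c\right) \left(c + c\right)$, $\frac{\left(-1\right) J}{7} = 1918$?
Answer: $- \frac{816272}{311707} \approx -2.6187$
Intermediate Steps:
$J = -13426$ ($J = \left(-7\right) 1918 = -13426$)
$g{\left(c \right)} = 4 c^{2}$ ($g{\left(c \right)} = 2 c 2 c = 4 c^{2}$)
$K = -276$ ($K = 23 \left(4 \left(-2\right)^{2} - 28\right) = 23 \left(4 \cdot 4 - 28\right) = 23 \left(16 - 28\right) = 23 \left(-12\right) = -276$)
$\frac{K}{-946} + \frac{J}{4613} = - \frac{276}{-946} - \frac{13426}{4613} = \left(-276\right) \left(- \frac{1}{946}\right) - \frac{1918}{659} = \frac{138}{473} - \frac{1918}{659} = - \frac{816272}{311707}$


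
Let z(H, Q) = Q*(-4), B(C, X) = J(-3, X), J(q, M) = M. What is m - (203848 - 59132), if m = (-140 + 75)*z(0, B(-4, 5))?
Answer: -143416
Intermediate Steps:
B(C, X) = X
z(H, Q) = -4*Q
m = 1300 (m = (-140 + 75)*(-4*5) = -65*(-20) = 1300)
m - (203848 - 59132) = 1300 - (203848 - 59132) = 1300 - 1*144716 = 1300 - 144716 = -143416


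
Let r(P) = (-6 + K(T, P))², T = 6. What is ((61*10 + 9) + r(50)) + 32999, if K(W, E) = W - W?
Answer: 33654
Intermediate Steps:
K(W, E) = 0
r(P) = 36 (r(P) = (-6 + 0)² = (-6)² = 36)
((61*10 + 9) + r(50)) + 32999 = ((61*10 + 9) + 36) + 32999 = ((610 + 9) + 36) + 32999 = (619 + 36) + 32999 = 655 + 32999 = 33654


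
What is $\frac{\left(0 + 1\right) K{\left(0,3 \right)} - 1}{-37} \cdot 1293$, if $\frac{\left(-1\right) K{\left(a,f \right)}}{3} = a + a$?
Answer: $\frac{1293}{37} \approx 34.946$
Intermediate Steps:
$K{\left(a,f \right)} = - 6 a$ ($K{\left(a,f \right)} = - 3 \left(a + a\right) = - 3 \cdot 2 a = - 6 a$)
$\frac{\left(0 + 1\right) K{\left(0,3 \right)} - 1}{-37} \cdot 1293 = \frac{\left(0 + 1\right) \left(\left(-6\right) 0\right) - 1}{-37} \cdot 1293 = - \frac{1 \cdot 0 - 1}{37} \cdot 1293 = - \frac{0 - 1}{37} \cdot 1293 = \left(- \frac{1}{37}\right) \left(-1\right) 1293 = \frac{1}{37} \cdot 1293 = \frac{1293}{37}$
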